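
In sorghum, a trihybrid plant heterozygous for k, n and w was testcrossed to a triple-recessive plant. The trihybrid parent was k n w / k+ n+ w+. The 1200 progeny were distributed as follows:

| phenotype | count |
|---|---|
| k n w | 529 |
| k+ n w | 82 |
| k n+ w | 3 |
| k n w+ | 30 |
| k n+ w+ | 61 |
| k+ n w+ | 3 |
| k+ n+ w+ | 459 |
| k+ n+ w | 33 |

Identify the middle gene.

The two rarest classes, k n+ w and k+ n w+, are the double crossovers. Comparing them with the parentals, only the n allele has switched, so n is the middle locus and the order is w – n – k.

n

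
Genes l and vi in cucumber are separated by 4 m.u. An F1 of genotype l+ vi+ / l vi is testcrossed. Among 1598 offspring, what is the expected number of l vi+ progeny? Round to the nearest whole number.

32

A map distance of 4 m.u. corresponds to a recombination frequency of 0.040.
The F1 is l+ vi+ / l vi, so l vi+ is a recombinant gamete class with expected frequency r/2 = 0.040/2 = 0.0200.
Expected number = 0.0200 × 1598 = 31.96 ≈ 32.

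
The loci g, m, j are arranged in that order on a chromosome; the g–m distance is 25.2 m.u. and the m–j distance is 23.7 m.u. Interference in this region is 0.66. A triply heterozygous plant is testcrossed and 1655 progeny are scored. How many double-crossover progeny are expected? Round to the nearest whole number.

34

Map distances give recombination frequencies of 0.252 and 0.237 for the two intervals.
With interference 0.66 (so coincidence = 0.34), expected double-crossover frequency = 0.252 × 0.237 × 0.34 = 0.02031.
Expected number = 0.02031 × 1655 = 33.61 ≈ 34.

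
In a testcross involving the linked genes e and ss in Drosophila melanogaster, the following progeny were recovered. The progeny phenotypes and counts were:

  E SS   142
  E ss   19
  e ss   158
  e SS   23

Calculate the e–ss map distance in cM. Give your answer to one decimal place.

12.3 cM

The two most frequent classes, E SS (142) and e ss (158), are the parental types, so the F1 was E SS / e ss.
The recombinant classes are E ss and e SS: 19 + 23 = 42.
Recombination frequency = 42/342 = 0.1228 ≈ 12.3%, i.e. 12.3 cM.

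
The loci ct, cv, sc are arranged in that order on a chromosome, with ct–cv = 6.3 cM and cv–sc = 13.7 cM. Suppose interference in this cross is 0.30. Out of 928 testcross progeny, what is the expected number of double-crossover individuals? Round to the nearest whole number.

Map distances give recombination frequencies of 0.063 and 0.137 for the two intervals.
With interference 0.30 (so coincidence = 0.70), expected double-crossover frequency = 0.063 × 0.137 × 0.70 = 0.00604.
Expected number = 0.00604 × 928 = 5.61 ≈ 6.

6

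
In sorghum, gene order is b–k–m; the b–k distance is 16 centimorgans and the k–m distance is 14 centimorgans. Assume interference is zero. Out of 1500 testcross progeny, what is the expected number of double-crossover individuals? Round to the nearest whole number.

34

Map distances give recombination frequencies of 0.160 and 0.140 for the two intervals.
With no interference, expected double-crossover frequency = 0.160 × 0.140 = 0.02240.
Expected number = 0.02240 × 1500 = 33.60 ≈ 34.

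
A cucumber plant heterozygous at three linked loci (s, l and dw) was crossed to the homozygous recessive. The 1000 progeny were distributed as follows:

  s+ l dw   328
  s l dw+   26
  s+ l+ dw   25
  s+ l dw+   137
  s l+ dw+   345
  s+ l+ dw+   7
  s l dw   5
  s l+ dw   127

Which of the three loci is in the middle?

s

The two most frequent reciprocal classes, s+ l dw and s l+ dw+, are the parental types, so the F1 was s+ l dw / s l+ dw+.
The two rarest classes, s l dw and s+ l+ dw+, are the double crossovers. Comparing them with the parentals, only the s allele has switched, so s is the middle locus and the order is l – s – dw.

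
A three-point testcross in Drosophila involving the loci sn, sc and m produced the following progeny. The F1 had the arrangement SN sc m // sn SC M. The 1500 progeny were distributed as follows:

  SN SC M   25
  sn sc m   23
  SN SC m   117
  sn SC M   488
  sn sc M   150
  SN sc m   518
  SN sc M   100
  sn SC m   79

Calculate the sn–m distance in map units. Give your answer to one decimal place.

The two rarest classes, sn sc m and SN SC M, are the double crossovers. Comparing them with the parentals, only the sn allele has switched, so sn is the middle locus and the order is sc – sn – m.
Crossovers in the sn–m interval produce the single-crossover classes SN sc M and sn SC m (100 + 79 = 179) plus the double crossovers (48).
RF(sn–m) = (179 + 48) / 1500 = 227/1500 = 0.1513 → 15.1 map units.

15.1 map units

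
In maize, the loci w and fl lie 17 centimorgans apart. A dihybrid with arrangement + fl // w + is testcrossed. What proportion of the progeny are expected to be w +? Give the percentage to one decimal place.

A map distance of 17 centimorgans corresponds to a recombination frequency of 0.170.
The F1 is + fl / w +, so w + is a parental gamete class with expected frequency (1 − r)/2 = 0.830/2 = 0.4150.
That is 0.4150 = 41.5% of the progeny.

41.5%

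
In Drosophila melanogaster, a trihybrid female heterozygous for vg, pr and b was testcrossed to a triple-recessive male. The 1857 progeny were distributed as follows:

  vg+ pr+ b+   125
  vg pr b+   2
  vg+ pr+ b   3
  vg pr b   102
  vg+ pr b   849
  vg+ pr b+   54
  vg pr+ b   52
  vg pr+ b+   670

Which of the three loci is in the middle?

pr

The two most frequent reciprocal classes, vg pr+ b+ and vg+ pr b, are the parental types, so the F1 was vg pr+ b+ / vg+ pr b.
The two rarest classes, vg pr b+ and vg+ pr+ b, are the double crossovers. Comparing them with the parentals, only the pr allele has switched, so pr is the middle locus and the order is vg – pr – b.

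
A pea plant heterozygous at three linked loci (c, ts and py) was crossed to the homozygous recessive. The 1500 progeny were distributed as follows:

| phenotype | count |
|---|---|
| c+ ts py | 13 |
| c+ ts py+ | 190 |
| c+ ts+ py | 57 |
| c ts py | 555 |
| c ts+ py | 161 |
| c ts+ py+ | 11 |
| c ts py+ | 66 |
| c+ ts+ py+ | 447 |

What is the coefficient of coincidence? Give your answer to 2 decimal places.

0.65

The two most frequent reciprocal classes, c ts py and c+ ts+ py+, are the parental types, so the F1 was c ts py / c+ ts+ py+.
The two rarest classes, c+ ts py and c ts+ py+, are the double crossovers. Comparing them with the parentals, only the c allele has switched, so c is the middle locus and the order is py – c – ts.
py–c: (123 + 24)/1500 = 0.0980; c–ts: (351 + 24)/1500 = 0.2500.
Expected DCO frequency = 0.0980 × 0.2500 ≈ 0.02450; observed = 24/1500 ≈ 0.01600.
Coefficient of coincidence = 0.01600/0.02450 ≈ 0.65.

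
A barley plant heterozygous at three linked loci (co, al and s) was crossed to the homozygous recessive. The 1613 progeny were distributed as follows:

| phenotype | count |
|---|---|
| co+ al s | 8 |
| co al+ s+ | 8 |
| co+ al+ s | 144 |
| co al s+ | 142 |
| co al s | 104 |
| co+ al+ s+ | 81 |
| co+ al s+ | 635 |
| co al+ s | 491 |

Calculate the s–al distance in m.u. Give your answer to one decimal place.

12.5 m.u.

The two most frequent reciprocal classes, co+ al s+ and co al+ s, are the parental types, so the F1 was co+ al s+ / co al+ s.
The two rarest classes, co+ al s and co al+ s+, are the double crossovers. Comparing them with the parentals, only the s allele has switched, so s is the middle locus and the order is co – s – al.
Crossovers in the s–al interval produce the single-crossover classes co+ al+ s+ and co al s (81 + 104 = 185) plus the double crossovers (16).
RF(s–al) = (185 + 16) / 1613 = 201/1613 = 0.1246 → 12.5 m.u.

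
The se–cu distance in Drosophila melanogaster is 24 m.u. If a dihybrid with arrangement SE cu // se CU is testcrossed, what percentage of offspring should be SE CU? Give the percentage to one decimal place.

12.0%

A map distance of 24 m.u. corresponds to a recombination frequency of 0.240.
The F1 is SE cu / se CU, so SE CU is a recombinant gamete class with expected frequency r/2 = 0.240/2 = 0.1200.
That is 0.1200 = 12.0% of the progeny.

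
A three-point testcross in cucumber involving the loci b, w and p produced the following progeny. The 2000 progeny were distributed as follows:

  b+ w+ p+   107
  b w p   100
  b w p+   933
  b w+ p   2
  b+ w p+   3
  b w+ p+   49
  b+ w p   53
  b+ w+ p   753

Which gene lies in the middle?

b

The two most frequent reciprocal classes, b+ w+ p and b w p+, are the parental types, so the F1 was b+ w+ p / b w p+.
The two rarest classes, b w+ p and b+ w p+, are the double crossovers. Comparing them with the parentals, only the b allele has switched, so b is the middle locus and the order is w – b – p.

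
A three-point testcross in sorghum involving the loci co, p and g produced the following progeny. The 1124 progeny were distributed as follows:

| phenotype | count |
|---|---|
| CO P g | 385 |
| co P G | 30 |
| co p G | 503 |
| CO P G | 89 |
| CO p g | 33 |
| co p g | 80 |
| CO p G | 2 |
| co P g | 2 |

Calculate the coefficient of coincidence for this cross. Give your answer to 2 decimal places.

The two most frequent reciprocal classes, co p G and CO P g, are the parental types, so the F1 was co p G / CO P g.
The two rarest classes, CO p G and co P g, are the double crossovers. Comparing them with the parentals, only the co allele has switched, so co is the middle locus and the order is g – co – p.
g–co: (169 + 4)/1124 = 0.1539; co–p: (63 + 4)/1124 = 0.0596.
Expected DCO frequency = 0.1539 × 0.0596 ≈ 0.00917; observed = 4/1124 ≈ 0.00356.
Coefficient of coincidence = 0.00356/0.00917 ≈ 0.39.

0.39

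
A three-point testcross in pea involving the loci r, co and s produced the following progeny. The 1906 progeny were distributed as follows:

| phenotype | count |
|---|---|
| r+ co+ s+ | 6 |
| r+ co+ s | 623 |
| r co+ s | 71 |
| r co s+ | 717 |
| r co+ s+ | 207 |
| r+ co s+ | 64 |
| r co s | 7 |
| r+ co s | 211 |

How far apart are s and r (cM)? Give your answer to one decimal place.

7.8 cM

The two most frequent reciprocal classes, r+ co+ s and r co s+, are the parental types, so the F1 was r+ co+ s / r co s+.
The two rarest classes, r+ co+ s+ and r co s, are the double crossovers. Comparing them with the parentals, only the s allele has switched, so s is the middle locus and the order is r – s – co.
Crossovers in the r–s interval produce the single-crossover classes r co+ s and r+ co s+ (71 + 64 = 135) plus the double crossovers (13).
RF(r–s) = (135 + 13) / 1906 = 148/1906 = 0.0776 → 7.8 cM.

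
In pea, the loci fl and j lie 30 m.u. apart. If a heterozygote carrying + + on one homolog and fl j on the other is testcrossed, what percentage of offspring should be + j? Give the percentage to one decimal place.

A map distance of 30 m.u. corresponds to a recombination frequency of 0.300.
The F1 is + + / fl j, so + j is a recombinant gamete class with expected frequency r/2 = 0.300/2 = 0.1500.
That is 0.1500 = 15.0% of the progeny.

15.0%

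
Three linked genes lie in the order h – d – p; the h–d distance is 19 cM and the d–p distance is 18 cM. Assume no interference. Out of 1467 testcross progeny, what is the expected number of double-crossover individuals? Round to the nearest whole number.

50

Map distances give recombination frequencies of 0.190 and 0.180 for the two intervals.
With no interference, expected double-crossover frequency = 0.190 × 0.180 = 0.03420.
Expected number = 0.03420 × 1467 = 50.17 ≈ 50.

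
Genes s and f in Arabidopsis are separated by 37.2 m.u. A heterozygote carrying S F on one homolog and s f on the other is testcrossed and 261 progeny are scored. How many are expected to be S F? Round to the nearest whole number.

A map distance of 37.2 m.u. corresponds to a recombination frequency of 0.372.
The F1 is S F / s f, so S F is a parental gamete class with expected frequency (1 − r)/2 = 0.628/2 = 0.3140.
Expected number = 0.3140 × 261 = 81.95 ≈ 82.

82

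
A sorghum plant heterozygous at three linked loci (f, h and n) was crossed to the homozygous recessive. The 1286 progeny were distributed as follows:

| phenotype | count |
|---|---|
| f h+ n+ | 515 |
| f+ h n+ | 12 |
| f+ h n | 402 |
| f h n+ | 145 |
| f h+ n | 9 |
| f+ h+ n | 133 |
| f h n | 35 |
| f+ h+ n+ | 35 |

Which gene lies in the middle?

n

The two most frequent reciprocal classes, f+ h n and f h+ n+, are the parental types, so the F1 was f+ h n / f h+ n+.
The two rarest classes, f+ h n+ and f h+ n, are the double crossovers. Comparing them with the parentals, only the n allele has switched, so n is the middle locus and the order is f – n – h.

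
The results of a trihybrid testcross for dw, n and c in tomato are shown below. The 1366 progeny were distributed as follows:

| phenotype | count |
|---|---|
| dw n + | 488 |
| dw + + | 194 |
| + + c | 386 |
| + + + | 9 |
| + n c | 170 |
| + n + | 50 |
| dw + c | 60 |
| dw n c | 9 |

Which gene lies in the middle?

The two most frequent reciprocal classes, dw n + and + + c, are the parental types, so the F1 was dw n + / + + c.
The two rarest classes, dw n c and + + +, are the double crossovers. Comparing them with the parentals, only the c allele has switched, so c is the middle locus and the order is n – c – dw.

c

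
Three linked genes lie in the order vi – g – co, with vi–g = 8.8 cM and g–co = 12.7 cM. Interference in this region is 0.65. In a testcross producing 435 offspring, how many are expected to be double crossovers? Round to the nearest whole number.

Map distances give recombination frequencies of 0.088 and 0.127 for the two intervals.
With interference 0.65 (so coincidence = 0.35), expected double-crossover frequency = 0.088 × 0.127 × 0.35 = 0.00391.
Expected number = 0.00391 × 435 = 1.70 ≈ 2.

2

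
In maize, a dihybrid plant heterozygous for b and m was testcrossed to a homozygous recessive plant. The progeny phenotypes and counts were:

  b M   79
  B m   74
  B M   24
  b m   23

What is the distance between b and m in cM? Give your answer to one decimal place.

23.5 cM

The two most frequent classes, B m (74) and b M (79), are the parental types, so the F1 was B m / b M.
The recombinant classes are B M and b m: 24 + 23 = 47.
Recombination frequency = 47/200 = 0.2350 ≈ 23.5%, i.e. 23.5 cM.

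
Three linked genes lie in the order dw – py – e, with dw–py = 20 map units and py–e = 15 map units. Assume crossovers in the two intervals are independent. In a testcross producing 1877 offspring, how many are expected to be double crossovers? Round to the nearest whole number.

Map distances give recombination frequencies of 0.200 and 0.150 for the two intervals.
With no interference, expected double-crossover frequency = 0.200 × 0.150 = 0.03000.
Expected number = 0.03000 × 1877 = 56.31 ≈ 56.

56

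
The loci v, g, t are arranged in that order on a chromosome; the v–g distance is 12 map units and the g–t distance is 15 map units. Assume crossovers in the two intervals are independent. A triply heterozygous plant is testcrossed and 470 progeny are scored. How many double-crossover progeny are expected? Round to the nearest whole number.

Map distances give recombination frequencies of 0.120 and 0.150 for the two intervals.
With no interference, expected double-crossover frequency = 0.120 × 0.150 = 0.01800.
Expected number = 0.01800 × 470 = 8.46 ≈ 8.

8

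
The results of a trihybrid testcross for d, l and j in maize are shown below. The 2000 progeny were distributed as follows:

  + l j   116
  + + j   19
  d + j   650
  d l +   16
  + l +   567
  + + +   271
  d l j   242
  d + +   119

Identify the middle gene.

d

The two most frequent reciprocal classes, d + j and + l +, are the parental types, so the F1 was d + j / + l +.
The two rarest classes, + + j and d l +, are the double crossovers. Comparing them with the parentals, only the d allele has switched, so d is the middle locus and the order is l – d – j.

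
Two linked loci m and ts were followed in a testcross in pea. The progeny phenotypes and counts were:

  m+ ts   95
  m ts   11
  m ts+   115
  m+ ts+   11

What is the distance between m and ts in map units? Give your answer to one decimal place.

9.5 map units

The two most frequent classes, m+ ts (95) and m ts+ (115), are the parental types, so the F1 was m+ ts / m ts+.
The recombinant classes are m+ ts+ and m ts: 11 + 11 = 22.
Recombination frequency = 22/232 = 0.0948 ≈ 9.5%, i.e. 9.5 map units.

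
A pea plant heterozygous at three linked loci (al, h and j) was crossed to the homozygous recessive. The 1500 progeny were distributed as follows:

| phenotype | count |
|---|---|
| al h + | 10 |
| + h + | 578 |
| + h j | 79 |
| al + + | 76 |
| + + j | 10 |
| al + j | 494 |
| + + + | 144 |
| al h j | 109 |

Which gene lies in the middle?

The two most frequent reciprocal classes, + h + and al + j, are the parental types, so the F1 was + h + / al + j.
The two rarest classes, al h + and + + j, are the double crossovers. Comparing them with the parentals, only the al allele has switched, so al is the middle locus and the order is h – al – j.

al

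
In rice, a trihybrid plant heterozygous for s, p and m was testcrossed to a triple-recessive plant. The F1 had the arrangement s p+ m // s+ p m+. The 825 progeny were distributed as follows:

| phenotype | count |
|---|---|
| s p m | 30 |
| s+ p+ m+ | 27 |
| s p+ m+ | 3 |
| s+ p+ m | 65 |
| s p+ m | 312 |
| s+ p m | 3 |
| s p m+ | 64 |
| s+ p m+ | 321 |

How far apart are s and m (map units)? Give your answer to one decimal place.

The two rarest classes, s p+ m+ and s+ p m, are the double crossovers. Comparing them with the parentals, only the m allele has switched, so m is the middle locus and the order is s – m – p.
Crossovers in the s–m interval produce the single-crossover classes s+ p+ m and s p m+ (65 + 64 = 129) plus the double crossovers (6).
RF(s–m) = (129 + 6) / 825 = 135/825 = 0.1636 → 16.4 map units.

16.4 map units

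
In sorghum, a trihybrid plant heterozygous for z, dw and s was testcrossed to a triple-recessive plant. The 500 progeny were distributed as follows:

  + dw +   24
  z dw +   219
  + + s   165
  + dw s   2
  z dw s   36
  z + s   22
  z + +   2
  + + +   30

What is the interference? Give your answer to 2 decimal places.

0.43

The two most frequent reciprocal classes, z dw + and + + s, are the parental types, so the F1 was z dw + / + + s.
The two rarest classes, z + + and + dw s, are the double crossovers. Comparing them with the parentals, only the dw allele has switched, so dw is the middle locus and the order is s – dw – z.
s–dw: (66 + 4)/500 = 0.1400; dw–z: (46 + 4)/500 = 0.1000.
Expected DCO frequency = 0.1400 × 0.1000 ≈ 0.01400; observed = 4/500 ≈ 0.00800.
Coefficient of coincidence = 0.00800/0.01400 ≈ 0.57; interference = 1 − 0.57 = 0.43.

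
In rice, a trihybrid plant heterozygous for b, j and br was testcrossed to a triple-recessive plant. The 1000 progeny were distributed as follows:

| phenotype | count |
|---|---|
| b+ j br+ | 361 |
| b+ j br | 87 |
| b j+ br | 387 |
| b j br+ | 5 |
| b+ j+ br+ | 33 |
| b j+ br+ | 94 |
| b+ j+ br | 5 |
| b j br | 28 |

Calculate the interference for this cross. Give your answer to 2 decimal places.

The two most frequent reciprocal classes, b+ j br+ and b j+ br, are the parental types, so the F1 was b+ j br+ / b j+ br.
The two rarest classes, b j br+ and b+ j+ br, are the double crossovers. Comparing them with the parentals, only the b allele has switched, so b is the middle locus and the order is br – b – j.
br–b: (181 + 10)/1000 = 0.1910; b–j: (61 + 10)/1000 = 0.0710.
Expected DCO frequency = 0.1910 × 0.0710 ≈ 0.01356; observed = 10/1000 ≈ 0.01000.
Coefficient of coincidence = 0.01000/0.01356 ≈ 0.74; interference = 1 − 0.74 = 0.26.

0.26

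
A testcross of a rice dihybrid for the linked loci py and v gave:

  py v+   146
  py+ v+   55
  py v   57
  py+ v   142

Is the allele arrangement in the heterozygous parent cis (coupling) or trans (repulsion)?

The two most frequent classes are py+ v (142) and py v+ (146); these are the parental (non-recombinant) types.
So the F1 carried py+ v on one chromosome and py v+ on the other — the recessive alleles are on opposite chromosomes (trans / repulsion).

trans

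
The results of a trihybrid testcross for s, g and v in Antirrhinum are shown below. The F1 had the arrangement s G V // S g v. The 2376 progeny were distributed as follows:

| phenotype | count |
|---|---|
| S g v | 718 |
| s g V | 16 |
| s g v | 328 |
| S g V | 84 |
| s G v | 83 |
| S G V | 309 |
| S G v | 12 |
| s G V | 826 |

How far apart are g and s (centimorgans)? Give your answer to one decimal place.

The two rarest classes, s g V and S G v, are the double crossovers. Comparing them with the parentals, only the g allele has switched, so g is the middle locus and the order is v – g – s.
Crossovers in the g–s interval produce the single-crossover classes S G V and s g v (309 + 328 = 637) plus the double crossovers (28).
RF(g–s) = (637 + 28) / 2376 = 665/2376 = 0.2799 → 28.0 centimorgans.

28.0 centimorgans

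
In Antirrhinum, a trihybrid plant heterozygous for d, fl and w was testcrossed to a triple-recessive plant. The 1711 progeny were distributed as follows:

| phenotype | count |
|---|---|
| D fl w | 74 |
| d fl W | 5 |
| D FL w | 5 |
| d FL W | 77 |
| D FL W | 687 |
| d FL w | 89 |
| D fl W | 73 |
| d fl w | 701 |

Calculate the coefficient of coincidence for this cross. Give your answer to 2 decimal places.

0.62

The two most frequent reciprocal classes, d fl w and D FL W, are the parental types, so the F1 was d fl w / D FL W.
The two rarest classes, d fl W and D FL w, are the double crossovers. Comparing them with the parentals, only the w allele has switched, so w is the middle locus and the order is fl – w – d.
fl–w: (162 + 10)/1711 = 0.1005; w–d: (151 + 10)/1711 = 0.0941.
Expected DCO frequency = 0.1005 × 0.0941 ≈ 0.00946; observed = 10/1711 ≈ 0.00584.
Coefficient of coincidence = 0.00584/0.00946 ≈ 0.62.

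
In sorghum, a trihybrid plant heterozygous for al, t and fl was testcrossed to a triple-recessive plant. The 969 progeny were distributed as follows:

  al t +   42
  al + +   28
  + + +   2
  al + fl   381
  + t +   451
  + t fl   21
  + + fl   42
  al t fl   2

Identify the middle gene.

The two most frequent reciprocal classes, al + fl and + t +, are the parental types, so the F1 was al + fl / + t +.
The two rarest classes, al t fl and + + +, are the double crossovers. Comparing them with the parentals, only the t allele has switched, so t is the middle locus and the order is al – t – fl.

t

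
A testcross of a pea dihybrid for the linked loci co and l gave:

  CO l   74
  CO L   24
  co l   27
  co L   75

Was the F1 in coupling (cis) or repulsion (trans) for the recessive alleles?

trans

The two most frequent classes are CO l (74) and co L (75); these are the parental (non-recombinant) types.
So the F1 carried CO l on one chromosome and co L on the other — the recessive alleles are on opposite chromosomes (trans / repulsion).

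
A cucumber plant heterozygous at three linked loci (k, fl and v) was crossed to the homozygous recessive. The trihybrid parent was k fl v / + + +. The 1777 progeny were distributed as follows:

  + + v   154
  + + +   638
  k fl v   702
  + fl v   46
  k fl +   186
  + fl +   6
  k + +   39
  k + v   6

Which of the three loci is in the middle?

fl

The two rarest classes, k + v and + fl +, are the double crossovers. Comparing them with the parentals, only the fl allele has switched, so fl is the middle locus and the order is k – fl – v.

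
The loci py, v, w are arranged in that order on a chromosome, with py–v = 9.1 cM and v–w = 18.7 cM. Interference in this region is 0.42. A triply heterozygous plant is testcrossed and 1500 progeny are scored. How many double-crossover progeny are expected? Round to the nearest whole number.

15

Map distances give recombination frequencies of 0.091 and 0.187 for the two intervals.
With interference 0.42 (so coincidence = 0.58), expected double-crossover frequency = 0.091 × 0.187 × 0.58 = 0.00987.
Expected number = 0.00987 × 1500 = 14.80 ≈ 15.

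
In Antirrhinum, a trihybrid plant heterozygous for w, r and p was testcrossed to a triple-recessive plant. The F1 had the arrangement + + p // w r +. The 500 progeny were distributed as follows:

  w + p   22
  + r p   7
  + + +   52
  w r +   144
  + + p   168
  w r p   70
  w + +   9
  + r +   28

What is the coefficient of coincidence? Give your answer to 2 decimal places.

0.88

The two rarest classes, + r p and w + +, are the double crossovers. Comparing them with the parentals, only the r allele has switched, so r is the middle locus and the order is p – r – w.
p–r: (122 + 16)/500 = 0.2760; r–w: (50 + 16)/500 = 0.1320.
Expected DCO frequency = 0.2760 × 0.1320 ≈ 0.03643; observed = 16/500 ≈ 0.03200.
Coefficient of coincidence = 0.03200/0.03643 ≈ 0.88.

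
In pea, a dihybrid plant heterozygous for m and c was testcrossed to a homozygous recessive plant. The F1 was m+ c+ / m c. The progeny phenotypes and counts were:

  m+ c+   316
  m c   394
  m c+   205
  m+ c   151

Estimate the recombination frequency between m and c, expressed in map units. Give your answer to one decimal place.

The recombinant classes are m+ c and m c+: 151 + 205 = 356.
Recombination frequency = 356/1066 = 0.3340 ≈ 33.4%, i.e. 33.4 map units.

33.4 map units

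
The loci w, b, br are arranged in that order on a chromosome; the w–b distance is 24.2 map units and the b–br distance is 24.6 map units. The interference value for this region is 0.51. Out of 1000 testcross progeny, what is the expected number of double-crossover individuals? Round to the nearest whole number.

29

Map distances give recombination frequencies of 0.242 and 0.246 for the two intervals.
With interference 0.51 (so coincidence = 0.49), expected double-crossover frequency = 0.242 × 0.246 × 0.49 = 0.02917.
Expected number = 0.02917 × 1000 = 29.17 ≈ 29.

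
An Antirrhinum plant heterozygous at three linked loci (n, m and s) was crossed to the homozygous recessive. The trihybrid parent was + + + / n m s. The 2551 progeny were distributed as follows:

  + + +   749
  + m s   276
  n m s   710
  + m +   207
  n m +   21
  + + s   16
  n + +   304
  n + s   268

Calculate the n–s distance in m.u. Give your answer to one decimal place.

24.2 m.u.

The two rarest classes, + + s and n m +, are the double crossovers. Comparing them with the parentals, only the s allele has switched, so s is the middle locus and the order is n – s – m.
Crossovers in the n–s interval produce the single-crossover classes n + + and + m s (304 + 276 = 580) plus the double crossovers (37).
RF(n–s) = (580 + 37) / 2551 = 617/2551 = 0.2419 → 24.2 m.u.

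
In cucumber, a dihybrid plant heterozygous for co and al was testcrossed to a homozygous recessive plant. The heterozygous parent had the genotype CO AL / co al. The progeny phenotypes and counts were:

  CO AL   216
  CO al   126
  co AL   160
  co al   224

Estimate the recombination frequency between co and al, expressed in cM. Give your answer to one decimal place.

39.4 cM

The recombinant classes are CO al and co AL: 126 + 160 = 286.
Recombination frequency = 286/726 = 0.3939 ≈ 39.4%, i.e. 39.4 cM.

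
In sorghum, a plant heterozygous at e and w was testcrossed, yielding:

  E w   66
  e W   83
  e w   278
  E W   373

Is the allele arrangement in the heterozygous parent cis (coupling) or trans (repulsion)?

The two most frequent classes are E W (373) and e w (278); these are the parental (non-recombinant) types.
So the F1 carried E W on one chromosome and e w on the other — the recessive alleles are on the same chromosome (cis / coupling).

cis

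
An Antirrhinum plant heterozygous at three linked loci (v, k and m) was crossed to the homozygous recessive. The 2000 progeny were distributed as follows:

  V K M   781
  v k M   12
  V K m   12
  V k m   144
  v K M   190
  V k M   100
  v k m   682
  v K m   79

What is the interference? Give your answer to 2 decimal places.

0.34

The two most frequent reciprocal classes, V K M and v k m, are the parental types, so the F1 was V K M / v k m.
The two rarest classes, V K m and v k M, are the double crossovers. Comparing them with the parentals, only the m allele has switched, so m is the middle locus and the order is v – m – k.
v–m: (334 + 24)/2000 = 0.1790; m–k: (179 + 24)/2000 = 0.1015.
Expected DCO frequency = 0.1790 × 0.1015 ≈ 0.01817; observed = 24/2000 ≈ 0.01200.
Coefficient of coincidence = 0.01200/0.01817 ≈ 0.66; interference = 1 − 0.66 = 0.34.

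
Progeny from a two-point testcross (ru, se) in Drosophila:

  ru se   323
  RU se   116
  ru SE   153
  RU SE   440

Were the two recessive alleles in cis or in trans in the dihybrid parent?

cis

The two most frequent classes are RU SE (440) and ru se (323); these are the parental (non-recombinant) types.
So the F1 carried RU SE on one chromosome and ru se on the other — the recessive alleles are on the same chromosome (cis / coupling).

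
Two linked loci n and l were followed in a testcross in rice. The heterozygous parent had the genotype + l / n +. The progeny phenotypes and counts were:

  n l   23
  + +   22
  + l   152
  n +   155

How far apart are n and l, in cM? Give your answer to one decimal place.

The recombinant classes are + + and n l: 22 + 23 = 45.
Recombination frequency = 45/352 = 0.1278 ≈ 12.8%, i.e. 12.8 cM.

12.8 cM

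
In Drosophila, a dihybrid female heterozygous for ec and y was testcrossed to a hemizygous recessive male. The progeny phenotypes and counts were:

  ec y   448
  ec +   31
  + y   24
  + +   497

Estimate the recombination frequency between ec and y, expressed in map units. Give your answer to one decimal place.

The two most frequent classes, + + (497) and ec y (448), are the parental types, so the F1 was + + / ec y.
The recombinant classes are + y and ec +: 24 + 31 = 55.
Recombination frequency = 55/1000 = 0.0550 ≈ 5.5%, i.e. 5.5 map units.

5.5 map units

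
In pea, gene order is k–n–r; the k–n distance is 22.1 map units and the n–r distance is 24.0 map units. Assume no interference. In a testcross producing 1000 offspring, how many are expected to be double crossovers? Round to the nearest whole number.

53

Map distances give recombination frequencies of 0.221 and 0.240 for the two intervals.
With no interference, expected double-crossover frequency = 0.221 × 0.240 = 0.05304.
Expected number = 0.05304 × 1000 = 53.04 ≈ 53.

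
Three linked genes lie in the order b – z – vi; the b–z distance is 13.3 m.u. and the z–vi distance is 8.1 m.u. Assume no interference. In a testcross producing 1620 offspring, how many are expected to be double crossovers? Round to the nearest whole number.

17

Map distances give recombination frequencies of 0.133 and 0.081 for the two intervals.
With no interference, expected double-crossover frequency = 0.133 × 0.081 = 0.01077.
Expected number = 0.01077 × 1620 = 17.45 ≈ 17.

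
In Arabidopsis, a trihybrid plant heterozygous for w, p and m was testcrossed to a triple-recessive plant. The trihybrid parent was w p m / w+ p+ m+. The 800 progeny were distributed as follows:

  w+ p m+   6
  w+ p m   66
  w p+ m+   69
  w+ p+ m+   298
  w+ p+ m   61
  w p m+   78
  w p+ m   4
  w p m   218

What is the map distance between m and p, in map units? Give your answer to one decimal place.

The two rarest classes, w p+ m and w+ p m+, are the double crossovers. Comparing them with the parentals, only the p allele has switched, so p is the middle locus and the order is w – p – m.
Crossovers in the p–m interval produce the single-crossover classes w p m+ and w+ p+ m (78 + 61 = 139) plus the double crossovers (10).
RF(p–m) = (139 + 10) / 800 = 149/800 = 0.1862 → 18.6 map units.

18.6 map units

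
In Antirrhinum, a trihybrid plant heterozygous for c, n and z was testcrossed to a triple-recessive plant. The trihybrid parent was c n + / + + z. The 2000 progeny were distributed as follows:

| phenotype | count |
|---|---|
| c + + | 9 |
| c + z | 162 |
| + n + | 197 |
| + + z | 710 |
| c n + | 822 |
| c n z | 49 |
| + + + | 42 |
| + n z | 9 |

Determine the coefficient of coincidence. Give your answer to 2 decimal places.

The two rarest classes, c + + and + n z, are the double crossovers. Comparing them with the parentals, only the n allele has switched, so n is the middle locus and the order is z – n – c.
z–n: (91 + 18)/2000 = 0.0545; n–c: (359 + 18)/2000 = 0.1885.
Expected DCO frequency = 0.0545 × 0.1885 ≈ 0.01027; observed = 18/2000 ≈ 0.00900.
Coefficient of coincidence = 0.00900/0.01027 ≈ 0.88.

0.88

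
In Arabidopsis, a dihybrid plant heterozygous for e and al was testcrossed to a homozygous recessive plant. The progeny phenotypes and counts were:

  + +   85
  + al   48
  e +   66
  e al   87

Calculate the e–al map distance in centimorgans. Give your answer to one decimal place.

The two most frequent classes, + + (85) and e al (87), are the parental types, so the F1 was + + / e al.
The recombinant classes are + al and e +: 48 + 66 = 114.
Recombination frequency = 114/286 = 0.3986 ≈ 39.9%, i.e. 39.9 centimorgans.

39.9 centimorgans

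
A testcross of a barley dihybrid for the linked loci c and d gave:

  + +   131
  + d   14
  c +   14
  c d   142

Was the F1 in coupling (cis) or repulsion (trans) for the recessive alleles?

cis

The two most frequent classes are + + (131) and c d (142); these are the parental (non-recombinant) types.
So the F1 carried + + on one chromosome and c d on the other — the recessive alleles are on the same chromosome (cis / coupling).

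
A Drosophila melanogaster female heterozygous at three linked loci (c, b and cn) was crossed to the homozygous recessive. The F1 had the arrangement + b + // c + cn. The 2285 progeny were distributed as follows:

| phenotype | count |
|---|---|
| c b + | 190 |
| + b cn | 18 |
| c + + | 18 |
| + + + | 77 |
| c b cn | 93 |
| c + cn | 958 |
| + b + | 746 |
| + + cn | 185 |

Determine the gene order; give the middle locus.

cn

The two rarest classes, + b cn and c + +, are the double crossovers. Comparing them with the parentals, only the cn allele has switched, so cn is the middle locus and the order is b – cn – c.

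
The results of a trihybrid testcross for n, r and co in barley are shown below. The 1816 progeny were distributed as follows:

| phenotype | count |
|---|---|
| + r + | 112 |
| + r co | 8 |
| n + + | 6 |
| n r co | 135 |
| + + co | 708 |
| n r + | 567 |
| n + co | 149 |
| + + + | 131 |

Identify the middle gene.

r

The two most frequent reciprocal classes, + + co and n r +, are the parental types, so the F1 was + + co / n r +.
The two rarest classes, + r co and n + +, are the double crossovers. Comparing them with the parentals, only the r allele has switched, so r is the middle locus and the order is co – r – n.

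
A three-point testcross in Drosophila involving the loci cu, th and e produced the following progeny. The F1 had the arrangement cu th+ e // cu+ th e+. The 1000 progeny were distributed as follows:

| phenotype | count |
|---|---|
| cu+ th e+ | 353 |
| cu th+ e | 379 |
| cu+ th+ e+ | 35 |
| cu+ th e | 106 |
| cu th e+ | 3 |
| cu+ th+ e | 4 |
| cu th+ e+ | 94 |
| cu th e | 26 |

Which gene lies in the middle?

cu

The two rarest classes, cu+ th+ e and cu th e+, are the double crossovers. Comparing them with the parentals, only the cu allele has switched, so cu is the middle locus and the order is th – cu – e.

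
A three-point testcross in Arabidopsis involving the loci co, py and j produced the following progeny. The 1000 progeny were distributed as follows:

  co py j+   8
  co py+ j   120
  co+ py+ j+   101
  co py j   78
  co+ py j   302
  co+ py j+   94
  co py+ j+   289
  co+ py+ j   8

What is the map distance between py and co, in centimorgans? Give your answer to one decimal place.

19.5 centimorgans

The two most frequent reciprocal classes, co py+ j+ and co+ py j, are the parental types, so the F1 was co py+ j+ / co+ py j.
The two rarest classes, co py j+ and co+ py+ j, are the double crossovers. Comparing them with the parentals, only the py allele has switched, so py is the middle locus and the order is j – py – co.
Crossovers in the py–co interval produce the single-crossover classes co+ py+ j+ and co py j (101 + 78 = 179) plus the double crossovers (16).
RF(py–co) = (179 + 16) / 1000 = 195/1000 = 0.1950 → 19.5 centimorgans.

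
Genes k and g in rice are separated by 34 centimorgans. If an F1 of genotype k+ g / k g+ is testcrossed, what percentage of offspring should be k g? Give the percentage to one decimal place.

A map distance of 34 centimorgans corresponds to a recombination frequency of 0.340.
The F1 is k+ g / k g+, so k g is a recombinant gamete class with expected frequency r/2 = 0.340/2 = 0.1700.
That is 0.1700 = 17.0% of the progeny.

17.0%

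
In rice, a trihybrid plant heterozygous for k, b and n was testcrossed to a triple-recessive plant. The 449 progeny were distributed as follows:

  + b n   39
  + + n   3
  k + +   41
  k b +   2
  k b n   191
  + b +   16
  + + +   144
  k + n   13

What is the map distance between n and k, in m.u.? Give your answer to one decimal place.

18.9 m.u.

The two most frequent reciprocal classes, k b n and + + +, are the parental types, so the F1 was k b n / + + +.
The two rarest classes, k b + and + + n, are the double crossovers. Comparing them with the parentals, only the n allele has switched, so n is the middle locus and the order is b – n – k.
Crossovers in the n–k interval produce the single-crossover classes + b n and k + + (39 + 41 = 80) plus the double crossovers (5).
RF(n–k) = (80 + 5) / 449 = 85/449 = 0.1893 → 18.9 m.u.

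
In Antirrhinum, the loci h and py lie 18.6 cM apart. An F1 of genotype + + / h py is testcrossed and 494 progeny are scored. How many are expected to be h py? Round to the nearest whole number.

A map distance of 18.6 cM corresponds to a recombination frequency of 0.186.
The F1 is + + / h py, so h py is a parental gamete class with expected frequency (1 − r)/2 = 0.814/2 = 0.4070.
Expected number = 0.4070 × 494 = 201.06 ≈ 201.

201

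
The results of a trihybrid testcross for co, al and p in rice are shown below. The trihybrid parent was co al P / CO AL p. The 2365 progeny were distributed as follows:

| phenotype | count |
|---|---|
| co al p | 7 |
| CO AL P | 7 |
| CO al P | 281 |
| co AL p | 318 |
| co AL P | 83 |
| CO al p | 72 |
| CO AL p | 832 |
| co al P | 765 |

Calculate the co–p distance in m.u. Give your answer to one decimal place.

The two rarest classes, co al p and CO AL P, are the double crossovers. Comparing them with the parentals, only the p allele has switched, so p is the middle locus and the order is co – p – al.
Crossovers in the co–p interval produce the single-crossover classes CO al P and co AL p (281 + 318 = 599) plus the double crossovers (14).
RF(co–p) = (599 + 14) / 2365 = 613/2365 = 0.2592 → 25.9 m.u.

25.9 m.u.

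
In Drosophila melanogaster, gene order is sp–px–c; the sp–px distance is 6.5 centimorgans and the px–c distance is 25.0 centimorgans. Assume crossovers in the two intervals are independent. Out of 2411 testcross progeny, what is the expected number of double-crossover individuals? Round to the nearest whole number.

Map distances give recombination frequencies of 0.065 and 0.250 for the two intervals.
With no interference, expected double-crossover frequency = 0.065 × 0.250 = 0.01625.
Expected number = 0.01625 × 2411 = 39.18 ≈ 39.

39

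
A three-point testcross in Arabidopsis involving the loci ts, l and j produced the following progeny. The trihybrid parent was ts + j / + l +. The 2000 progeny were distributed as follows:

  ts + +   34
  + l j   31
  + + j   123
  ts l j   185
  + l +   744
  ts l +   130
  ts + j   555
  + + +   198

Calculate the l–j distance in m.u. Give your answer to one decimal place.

The two rarest classes, ts + + and + l j, are the double crossovers. Comparing them with the parentals, only the j allele has switched, so j is the middle locus and the order is l – j – ts.
Crossovers in the l–j interval produce the single-crossover classes ts l j and + + + (185 + 198 = 383) plus the double crossovers (65).
RF(l–j) = (383 + 65) / 2000 = 448/2000 = 0.2240 → 22.4 m.u.

22.4 m.u.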